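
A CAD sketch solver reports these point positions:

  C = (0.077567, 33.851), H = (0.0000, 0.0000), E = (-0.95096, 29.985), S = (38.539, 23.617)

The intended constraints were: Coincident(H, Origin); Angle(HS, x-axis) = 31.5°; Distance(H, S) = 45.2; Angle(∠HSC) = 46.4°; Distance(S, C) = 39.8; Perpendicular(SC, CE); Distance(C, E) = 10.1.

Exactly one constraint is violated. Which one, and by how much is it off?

Distance(C, E) = 10.1 — off by 6.10.

H = (0.00, 0.00) ✓; HS at 31.50° ✓; |HS| = 45.20 ✓; ∠HSC = 46.40° ✓; |SC| = 39.80 ✓; ∠(SC, CE) = 90.00° ✓; |CE| = 4.000 ✗.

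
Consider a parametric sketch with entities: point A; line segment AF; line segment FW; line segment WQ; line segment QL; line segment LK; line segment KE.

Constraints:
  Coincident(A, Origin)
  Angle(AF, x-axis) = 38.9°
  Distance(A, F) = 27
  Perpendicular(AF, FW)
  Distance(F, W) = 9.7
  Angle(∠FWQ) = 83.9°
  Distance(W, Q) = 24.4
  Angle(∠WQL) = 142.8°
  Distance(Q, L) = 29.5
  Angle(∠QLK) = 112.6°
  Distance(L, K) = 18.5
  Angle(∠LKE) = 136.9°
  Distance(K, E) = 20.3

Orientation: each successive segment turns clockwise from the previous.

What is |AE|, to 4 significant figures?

39.85

∠QLK = 112.6° gives LK at 108.2° from the x-axis; with |LK| = 18.5, K = (-28.60, 16.03). ∠LKE = 136.9° gives KE at 65.10° from the x-axis; with |KE| = 20.3, E = (-20.05, 34.44). Then |AE| = |E − A| = 39.85.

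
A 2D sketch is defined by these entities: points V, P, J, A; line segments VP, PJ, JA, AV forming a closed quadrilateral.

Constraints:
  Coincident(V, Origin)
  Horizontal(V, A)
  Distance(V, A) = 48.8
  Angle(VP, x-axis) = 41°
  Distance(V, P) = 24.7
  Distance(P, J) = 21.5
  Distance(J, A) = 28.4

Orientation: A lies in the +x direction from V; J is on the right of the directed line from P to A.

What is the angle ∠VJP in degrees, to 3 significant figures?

70.1°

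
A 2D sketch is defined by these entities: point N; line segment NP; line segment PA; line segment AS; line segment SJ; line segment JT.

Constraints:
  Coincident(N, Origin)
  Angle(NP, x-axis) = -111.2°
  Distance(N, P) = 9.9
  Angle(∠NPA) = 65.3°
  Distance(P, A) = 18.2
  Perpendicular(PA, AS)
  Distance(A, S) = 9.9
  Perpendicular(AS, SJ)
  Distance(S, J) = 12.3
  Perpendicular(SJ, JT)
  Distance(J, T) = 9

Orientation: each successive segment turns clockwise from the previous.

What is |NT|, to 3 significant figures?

8.28

N is at the origin; NP runs at -111.2° with length 9.9, so P = (-3.58, -9.23). ∠NPA = 65.3° gives PA at 134° from the x-axis; with |PA| = 18.2, A = (-16.2, 3.84). PA is perpendicular to AS, so AS runs at 44.1°; with |AS| = 9.9, S = (-9.14, 10.7). AS ⟂ SJ, so SJ runs at -45.9°; with |SJ| = 12.3, J = (-0.577, 1.90). SJ ⟂ JT, so JT runs at -136°; with |JT| = 9.0, T = (-7.04, -4.37). Then |NT| = |T − N| = 8.28.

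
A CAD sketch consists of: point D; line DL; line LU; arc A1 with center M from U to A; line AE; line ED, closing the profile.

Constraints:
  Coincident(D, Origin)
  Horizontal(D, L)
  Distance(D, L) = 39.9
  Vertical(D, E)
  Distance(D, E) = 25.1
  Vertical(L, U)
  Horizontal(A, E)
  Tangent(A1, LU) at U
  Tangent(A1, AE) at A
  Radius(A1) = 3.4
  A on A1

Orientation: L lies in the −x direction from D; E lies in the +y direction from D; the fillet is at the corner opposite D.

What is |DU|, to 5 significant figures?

45.419

The virtual corner opposite D is at (-39.900, 25.100). Since A1 is tangent to LU there, MU ⟂ LU and tangency of A1 to AE means the radius MA is perpendicular to AE, with radius 3.4, so the center M sits 3.4 in from both sides at M = (-36.500, 21.700). That places the tangent points at U = (-39.900, 21.700) on LU and A = (-36.500, 25.100) on AE. Then |DU| = |U − D| = 45.419.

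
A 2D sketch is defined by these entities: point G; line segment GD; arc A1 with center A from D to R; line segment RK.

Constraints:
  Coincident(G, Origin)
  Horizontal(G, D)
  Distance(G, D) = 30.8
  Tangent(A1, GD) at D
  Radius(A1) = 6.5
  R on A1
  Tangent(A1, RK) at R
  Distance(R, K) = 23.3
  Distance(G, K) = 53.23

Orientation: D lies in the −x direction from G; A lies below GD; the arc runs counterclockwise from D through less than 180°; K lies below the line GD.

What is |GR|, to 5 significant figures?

36.692

G is at the origin; GD is horizontal with |GD| = 30.8 and D on the −x side, so D = (-30.800, 0.0000). A1 meets GD tangentially, so AD is at right angles to GD, so A = D + (0, -6.5) = (-30.800, -6.5000). Since AR ⟂ RK (tangency), |AK| = √(6.5² + 23.3²) = 24.190 regardless of where R sits on A1. So K lies on both circle(G, 53.23) and circle(A, 24.190); the below-GD intersection is K = (-47.524, -23.977). R is the foot of the tangent from K: R = (-36.531, -3.4333).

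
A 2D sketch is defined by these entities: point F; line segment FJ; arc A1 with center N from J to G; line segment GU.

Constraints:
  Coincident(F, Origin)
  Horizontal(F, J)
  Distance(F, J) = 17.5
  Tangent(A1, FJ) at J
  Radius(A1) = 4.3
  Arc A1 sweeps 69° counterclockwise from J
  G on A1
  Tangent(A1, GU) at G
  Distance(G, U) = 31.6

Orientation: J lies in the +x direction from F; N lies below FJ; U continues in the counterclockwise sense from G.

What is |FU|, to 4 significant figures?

32.33

On A1, J sits at bearing 90° from N; a 69° counterclockwise sweep puts G at bearing 159°, so G = N + 4.3·(cos 159°, sin 159°) = (13.49, -2.759). The tangent condition forces NG to be normal to GU, so GU runs along (−sin 159°, cos 159°); with |GU| = 31.6, U = (2.161, -32.26). Then |FU| = |U − F| = 32.33.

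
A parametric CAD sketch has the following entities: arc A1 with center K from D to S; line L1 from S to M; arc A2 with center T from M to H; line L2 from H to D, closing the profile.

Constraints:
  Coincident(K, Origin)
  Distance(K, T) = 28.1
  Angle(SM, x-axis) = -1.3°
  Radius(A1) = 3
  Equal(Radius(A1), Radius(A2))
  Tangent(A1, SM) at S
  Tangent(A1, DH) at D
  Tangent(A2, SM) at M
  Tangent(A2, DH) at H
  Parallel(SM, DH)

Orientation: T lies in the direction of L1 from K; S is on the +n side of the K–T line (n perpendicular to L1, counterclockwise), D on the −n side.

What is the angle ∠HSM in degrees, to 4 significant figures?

12.05°

The slot axis is L1's direction at -1.3°, so u = (cos -1.3°, sin -1.3°) = (0.9997, -0.02269) and n = (−sin -1.3°, cos -1.3°) = (0.02269, 0.9997). K is at the origin and T lies 28.1 along u from K, so T = 28.1·u = (28.09, -0.6375). Tangency of A1 to both parallel lines with radius 3.0 puts S and D at K ± 3.0·n: S = (0.06806, 2.999), D = (-0.06806, -2.999). Equal radii place M and H the same way about T: M = T + 3.0·n = (28.16, 2.362), H = T − 3.0·n = (28.02, -3.637). Then cos ∠HSM = SH·SM / (|SH||SM|), giving 12.05°.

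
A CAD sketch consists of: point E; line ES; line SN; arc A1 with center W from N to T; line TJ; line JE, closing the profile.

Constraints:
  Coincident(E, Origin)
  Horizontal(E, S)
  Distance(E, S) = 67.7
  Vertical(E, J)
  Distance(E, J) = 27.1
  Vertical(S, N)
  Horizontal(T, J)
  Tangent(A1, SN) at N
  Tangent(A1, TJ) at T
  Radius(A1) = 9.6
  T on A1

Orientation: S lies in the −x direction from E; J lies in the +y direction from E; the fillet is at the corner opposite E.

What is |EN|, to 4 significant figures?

69.93

E is at the origin; ES is horizontal with |ES| = 67.7 and S on the −x side, so S = (-67.70, 0.000). EJ is vertical with |EJ| = 27.1 and J on the +y side, so J = (0.000, 27.10). The virtual corner opposite E is at (-67.70, 27.10). The tangent condition forces WN to be normal to SN and since A1 is tangent to TJ there, WT ⟂ TJ, with radius 9.6, so the center W sits 9.6 in from both sides at W = (-58.10, 17.50). That places the tangent points at N = (-67.70, 17.50) on SN and T = (-58.10, 27.10) on TJ. Then |EN| = |N − E| = 69.93.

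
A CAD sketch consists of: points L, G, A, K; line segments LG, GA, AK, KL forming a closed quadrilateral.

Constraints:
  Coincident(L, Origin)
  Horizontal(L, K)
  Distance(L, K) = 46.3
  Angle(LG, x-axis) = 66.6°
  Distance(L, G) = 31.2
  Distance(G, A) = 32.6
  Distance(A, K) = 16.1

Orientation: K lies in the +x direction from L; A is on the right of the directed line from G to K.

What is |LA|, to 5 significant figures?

30.289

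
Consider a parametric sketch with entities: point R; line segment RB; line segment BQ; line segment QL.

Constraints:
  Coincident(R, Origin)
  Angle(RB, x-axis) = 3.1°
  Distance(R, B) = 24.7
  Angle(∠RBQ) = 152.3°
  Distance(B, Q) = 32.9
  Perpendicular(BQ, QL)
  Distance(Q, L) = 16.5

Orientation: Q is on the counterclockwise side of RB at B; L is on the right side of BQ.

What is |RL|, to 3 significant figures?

61.5

R is at the origin; RB runs at 3.1° with length 24.7, so B = 24.7·(cos 3.1°, sin 3.1°) = (24.7, 1.34). ∠RBQ = 152.3°, so BQ runs at 3.1° + (180° − 152.3°) = 30.8° from the x-axis; with |BQ| = 32.9, Q = B + 32.9·(cos 30.8°, sin 30.8°) = (52.9, 18.2). The perpendicularity gives QL at right angles to BQ; with |QL| = 16.5 on the right of BQ, L = Q + 16.5·(0.512, -0.859) = (61.4, 4.01). Then |RL| = |L − R| = 61.5.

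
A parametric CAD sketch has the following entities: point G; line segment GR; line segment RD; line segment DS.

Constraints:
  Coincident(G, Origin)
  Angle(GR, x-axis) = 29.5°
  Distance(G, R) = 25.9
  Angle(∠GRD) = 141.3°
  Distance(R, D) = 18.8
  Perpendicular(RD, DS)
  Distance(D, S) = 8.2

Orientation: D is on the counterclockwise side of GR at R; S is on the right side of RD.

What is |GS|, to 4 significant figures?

46.01

G is at the origin; GR runs at 29.5° with length 25.9, so R = 25.9·(cos 29.5°, sin 29.5°) = (22.54, 12.75). ∠GRD = 141.3°, so RD runs at 29.5° + (180° − 141.3°) = 68.20° from the x-axis; with |RD| = 18.8, D = R + 18.8·(cos 68.20°, sin 68.20°) = (29.52, 30.21). RD is perpendicular to DS; with |DS| = 8.2 on the right of RD, S = D + 8.2·(0.9285, -0.3714) = (37.14, 27.16). Then |GS| = |S − G| = 46.01.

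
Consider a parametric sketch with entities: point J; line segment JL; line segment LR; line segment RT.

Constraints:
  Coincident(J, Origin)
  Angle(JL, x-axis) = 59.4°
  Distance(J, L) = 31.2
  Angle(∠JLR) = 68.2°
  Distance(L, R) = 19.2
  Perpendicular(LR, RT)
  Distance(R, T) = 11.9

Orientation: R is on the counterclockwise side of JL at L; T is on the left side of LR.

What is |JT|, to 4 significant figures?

18.69

J is at the origin; JL runs at 59.4° with length 31.2, so L = 31.2·(cos 59.4°, sin 59.4°) = (15.88, 26.86). ∠JLR = 68.2°, so LR runs at 59.4° + (180° − 68.2°) = 171.2° from the x-axis; with |LR| = 19.2, R = L + 19.2·(cos 171.2°, sin 171.2°) = (-3.092, 29.79). LR ⟂ RT; with |RT| = 11.9 on the left of LR, T = R + 11.9·(-0.1530, -0.9882) = (-4.912, 18.03). Then |JT| = |T − J| = 18.69.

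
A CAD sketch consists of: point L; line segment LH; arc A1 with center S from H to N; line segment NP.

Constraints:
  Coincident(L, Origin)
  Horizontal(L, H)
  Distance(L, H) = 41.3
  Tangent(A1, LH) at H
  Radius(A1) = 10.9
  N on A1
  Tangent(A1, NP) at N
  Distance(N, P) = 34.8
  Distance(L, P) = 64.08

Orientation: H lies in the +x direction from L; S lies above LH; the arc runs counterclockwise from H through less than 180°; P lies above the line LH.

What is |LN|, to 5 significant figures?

53.614

L is at the origin; LH is horizontal with |LH| = 41.3 and H on the +x side, so H = (41.300, 0.0000). A1 meets LH tangentially, so SH is at right angles to LH, so S = H + (0, 10.9) = (41.300, 10.900). Since SN ⟂ NP (tangency), |SP| = √(10.9² + 34.8²) = 36.467 regardless of where N sits on A1. So P lies on both circle(L, 64.08) and circle(S, 36.467); the above-LH intersection is P = (43.213, 47.317). N is the foot of the tangent from P: N = (51.858, 13.608).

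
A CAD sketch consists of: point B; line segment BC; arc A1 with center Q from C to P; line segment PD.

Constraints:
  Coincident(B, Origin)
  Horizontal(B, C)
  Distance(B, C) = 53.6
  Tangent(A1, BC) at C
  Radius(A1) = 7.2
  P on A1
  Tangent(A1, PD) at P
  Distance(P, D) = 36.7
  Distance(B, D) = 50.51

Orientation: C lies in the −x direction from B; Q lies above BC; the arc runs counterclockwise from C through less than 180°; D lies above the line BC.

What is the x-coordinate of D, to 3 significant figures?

-32.9

B is at the origin; BC is horizontal with |BC| = 53.6 and C on the −x side, so C = (-53.6, 0.00). Tangency of A1 to BC means the radius QC is perpendicular to BC, so Q = C + (0, 7.2) = (-53.6, 7.20). Since QP ⟂ PD (tangency), |QD| = √(7.2² + 36.7²) = 37.4 regardless of where P sits on A1. So D lies on both circle(B, 50.51) and circle(Q, 37.4); the above-BC intersection is D = (-32.9, 38.3). P is the foot of the tangent from D: P = (-46.9, 4.44).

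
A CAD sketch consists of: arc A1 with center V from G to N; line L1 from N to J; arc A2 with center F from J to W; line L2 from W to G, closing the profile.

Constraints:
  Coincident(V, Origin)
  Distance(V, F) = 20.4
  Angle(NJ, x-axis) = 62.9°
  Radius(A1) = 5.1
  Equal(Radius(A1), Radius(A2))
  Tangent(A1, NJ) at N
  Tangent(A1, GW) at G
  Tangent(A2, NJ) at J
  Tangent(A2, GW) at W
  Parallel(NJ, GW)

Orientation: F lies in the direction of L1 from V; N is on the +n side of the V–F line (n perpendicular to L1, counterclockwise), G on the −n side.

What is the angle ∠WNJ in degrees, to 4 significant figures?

26.57°

The slot axis is L1's direction at 62.9°, so u = (cos 62.9°, sin 62.9°) = (0.4555, 0.8902) and n = (−sin 62.9°, cos 62.9°) = (-0.8902, 0.4555). V is at the origin and F lies 20.4 along u from V, so F = 20.4·u = (9.293, 18.16). Tangency of A1 to both parallel lines with radius 5.1 puts N and G at V ± 5.1·n: N = (-4.540, 2.323), G = (4.540, -2.323). Equal radii place J and W the same way about F: J = F + 5.1·n = (4.753, 20.48), W = F − 5.1·n = (13.83, 15.84). Then cos ∠WNJ = NW·NJ / (|NW||NJ|), giving 26.57°.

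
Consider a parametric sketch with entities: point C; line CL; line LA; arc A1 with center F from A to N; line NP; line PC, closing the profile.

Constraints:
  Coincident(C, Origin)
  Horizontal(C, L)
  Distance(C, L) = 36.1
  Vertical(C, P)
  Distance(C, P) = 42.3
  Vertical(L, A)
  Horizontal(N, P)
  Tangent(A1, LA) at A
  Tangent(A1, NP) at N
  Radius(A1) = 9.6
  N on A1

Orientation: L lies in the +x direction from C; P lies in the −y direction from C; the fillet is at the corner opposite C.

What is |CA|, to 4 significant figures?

48.71

The virtual corner opposite C is at (36.10, -42.30). Since A1 is tangent to LA there, FA ⟂ LA and tangency of A1 to NP means the radius FN is perpendicular to NP, with radius 9.6, so the center F sits 9.6 in from both sides at F = (26.50, -32.70). That places the tangent points at A = (36.10, -32.70) on LA and N = (26.50, -42.30) on NP. Then |CA| = |A − C| = 48.71.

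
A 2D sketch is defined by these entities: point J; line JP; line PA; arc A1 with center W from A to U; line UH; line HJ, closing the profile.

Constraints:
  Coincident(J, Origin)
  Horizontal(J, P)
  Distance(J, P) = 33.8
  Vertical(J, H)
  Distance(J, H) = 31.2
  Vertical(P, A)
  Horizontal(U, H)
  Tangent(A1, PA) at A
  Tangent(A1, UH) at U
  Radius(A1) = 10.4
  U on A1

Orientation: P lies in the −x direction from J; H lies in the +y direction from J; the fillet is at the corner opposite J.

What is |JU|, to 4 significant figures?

39.00

J is at the origin; J and P share the same y with |JP| = 33.8 and P on the −x side, so P = (-33.80, 0.000). JH is vertical with |JH| = 31.2 and H on the +y side, so H = (0.000, 31.20). The virtual corner opposite J is at (-33.80, 31.20). Tangency of A1 to PA means the radius WA is perpendicular to PA and tangency of A1 to UH means the radius WU is perpendicular to UH, with radius 10.4, so the center W sits 10.4 in from both sides at W = (-23.40, 20.80). That places the tangent points at A = (-33.80, 20.80) on PA and U = (-23.40, 31.20) on UH. Then |JU| = |U − J| = 39.00.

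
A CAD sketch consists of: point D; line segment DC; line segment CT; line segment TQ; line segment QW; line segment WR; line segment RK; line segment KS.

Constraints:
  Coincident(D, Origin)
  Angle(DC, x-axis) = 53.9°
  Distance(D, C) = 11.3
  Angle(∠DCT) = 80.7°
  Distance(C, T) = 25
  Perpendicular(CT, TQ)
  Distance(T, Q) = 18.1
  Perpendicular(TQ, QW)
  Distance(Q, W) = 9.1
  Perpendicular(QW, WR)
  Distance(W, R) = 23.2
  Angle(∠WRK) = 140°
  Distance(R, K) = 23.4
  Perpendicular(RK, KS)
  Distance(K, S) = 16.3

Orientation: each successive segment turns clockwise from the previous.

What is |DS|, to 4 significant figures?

47.88

∠WRK = 140.0° gives RK at 4.600° from the x-axis; with |RK| = 23.4, K = (44.78, 3.267). RK is perpendicular to KS, so KS runs at -85.40°; with |KS| = 16.3, S = (46.09, -12.98). Then |DS| = |S − D| = 47.88.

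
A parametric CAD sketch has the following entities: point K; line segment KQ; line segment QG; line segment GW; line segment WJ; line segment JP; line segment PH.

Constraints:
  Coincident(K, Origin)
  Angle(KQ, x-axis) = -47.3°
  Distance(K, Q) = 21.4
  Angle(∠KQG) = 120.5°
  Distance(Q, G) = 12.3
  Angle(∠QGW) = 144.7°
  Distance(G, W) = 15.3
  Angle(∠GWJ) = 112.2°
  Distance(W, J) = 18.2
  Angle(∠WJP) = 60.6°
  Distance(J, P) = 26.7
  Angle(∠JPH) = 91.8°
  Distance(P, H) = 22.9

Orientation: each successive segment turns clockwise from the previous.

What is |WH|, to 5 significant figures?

19.777

K is at the origin; KQ runs at -47.3° with length 21.4, so Q = (14.513, -15.727). ∠KQG = 120.5° gives QG at -106.80° from the x-axis; with |QG| = 12.3, G = (10.958, -27.502). ∠QGW = 144.7° gives GW at -142.10° from the x-axis; with |GW| = 15.3, W = (-1.1155, -36.901). ∠GWJ = 112.2° gives WJ at 150.10° from the x-axis; with |WJ| = 18.2, J = (-16.893, -27.828). ∠WJP = 60.6° gives JP at 30.700° from the x-axis; with |JP| = 26.7, P = (6.0651, -14.197). ∠JPH = 91.8° gives PH at -57.500° from the x-axis; with |PH| = 22.9, H = (18.369, -33.510). Then |WH| = |H − W| = 19.777.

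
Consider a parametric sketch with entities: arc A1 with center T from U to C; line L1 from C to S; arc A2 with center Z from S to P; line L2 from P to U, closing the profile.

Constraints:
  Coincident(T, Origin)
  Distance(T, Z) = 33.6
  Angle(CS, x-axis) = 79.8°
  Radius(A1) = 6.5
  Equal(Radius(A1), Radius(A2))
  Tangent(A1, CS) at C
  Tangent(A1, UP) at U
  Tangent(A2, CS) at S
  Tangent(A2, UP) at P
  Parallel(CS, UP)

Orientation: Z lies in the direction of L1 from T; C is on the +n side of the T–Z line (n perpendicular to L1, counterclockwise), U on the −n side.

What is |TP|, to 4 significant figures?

34.22

The slot axis is L1's direction at 79.8°, so u = (cos 79.8°, sin 79.8°) = (0.1771, 0.9842) and n = (−sin 79.8°, cos 79.8°) = (-0.9842, 0.1771). T is at the origin and Z lies 33.6 along u from T, so Z = 33.6·u = (5.950, 33.07). Tangency of A1 to both parallel lines with radius 6.5 puts C and U at T ± 6.5·n: C = (-6.397, 1.151), U = (6.397, -1.151). Equal radii place S and P the same way about Z: S = Z + 6.5·n = (-0.4472, 34.22), P = Z − 6.5·n = (12.35, 31.92). Then |TP| = |P − T| = 34.22.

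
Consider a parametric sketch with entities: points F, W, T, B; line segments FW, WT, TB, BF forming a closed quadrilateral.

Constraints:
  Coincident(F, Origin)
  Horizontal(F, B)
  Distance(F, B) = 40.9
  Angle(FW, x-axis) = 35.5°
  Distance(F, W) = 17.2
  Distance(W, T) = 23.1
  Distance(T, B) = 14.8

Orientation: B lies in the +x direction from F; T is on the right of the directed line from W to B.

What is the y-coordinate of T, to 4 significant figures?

-8.025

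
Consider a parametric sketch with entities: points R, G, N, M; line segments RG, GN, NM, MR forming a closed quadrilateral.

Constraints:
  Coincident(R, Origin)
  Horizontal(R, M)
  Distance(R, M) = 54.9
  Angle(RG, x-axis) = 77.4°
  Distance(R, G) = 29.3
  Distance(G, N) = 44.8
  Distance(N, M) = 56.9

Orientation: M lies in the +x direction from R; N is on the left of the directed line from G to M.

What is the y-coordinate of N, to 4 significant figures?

55.47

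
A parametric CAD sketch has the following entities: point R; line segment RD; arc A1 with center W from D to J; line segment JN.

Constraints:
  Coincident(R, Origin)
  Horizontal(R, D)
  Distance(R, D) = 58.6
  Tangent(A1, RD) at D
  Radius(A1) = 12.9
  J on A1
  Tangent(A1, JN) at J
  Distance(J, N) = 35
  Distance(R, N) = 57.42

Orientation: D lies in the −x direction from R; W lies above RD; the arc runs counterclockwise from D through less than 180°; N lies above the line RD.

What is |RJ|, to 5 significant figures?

47.113

R is at the origin; RD is horizontal with |RD| = 58.6 and D on the −x side, so D = (-58.600, 0.0000). The tangent condition forces WD to be normal to RD, so W = D + (0, 12.9) = (-58.600, 12.900). Since WJ ⟂ JN (tangency), |WN| = √(12.9² + 35.0²) = 37.302 regardless of where J sits on A1. So N lies on both circle(R, 57.42) and circle(W, 37.302); the above-RD intersection is N = (-37.386, 43.582). J is the foot of the tangent from N: J = (-46.107, 9.6856).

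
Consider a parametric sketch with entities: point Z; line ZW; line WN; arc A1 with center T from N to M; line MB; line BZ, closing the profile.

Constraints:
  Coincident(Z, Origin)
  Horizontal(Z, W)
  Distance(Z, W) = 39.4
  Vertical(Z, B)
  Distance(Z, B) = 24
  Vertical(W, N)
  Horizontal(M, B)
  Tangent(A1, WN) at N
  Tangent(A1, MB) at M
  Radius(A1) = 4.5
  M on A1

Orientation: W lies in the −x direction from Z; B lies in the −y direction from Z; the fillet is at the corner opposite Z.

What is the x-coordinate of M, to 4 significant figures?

-34.90

Z is at the origin; Z and W share the same y with |ZW| = 39.4 and W on the −x side, so W = (-39.40, 0.000). Z and B share the same x with |ZB| = 24.0 and B on the −y side, so B = (0.000, -24.00). The virtual corner opposite Z is at (-39.40, -24.00). The tangent condition forces TN to be normal to WN and A1 meets MB tangentially, so TM is at right angles to MB, with radius 4.5, so the center T sits 4.5 in from both sides at T = (-34.90, -19.50). That places the tangent points at N = (-39.40, -19.50) on WN and M = (-34.90, -24.00) on MB. So M.x = -34.90.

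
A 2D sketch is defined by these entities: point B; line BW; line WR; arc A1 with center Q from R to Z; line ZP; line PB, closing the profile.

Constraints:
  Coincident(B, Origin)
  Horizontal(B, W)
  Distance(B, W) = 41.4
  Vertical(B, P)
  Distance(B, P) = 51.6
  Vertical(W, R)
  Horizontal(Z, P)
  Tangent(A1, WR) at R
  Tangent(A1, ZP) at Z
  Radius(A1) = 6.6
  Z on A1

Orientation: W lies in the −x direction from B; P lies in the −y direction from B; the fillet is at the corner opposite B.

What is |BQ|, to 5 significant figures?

56.886

B is at the origin; B and W share the same y with |BW| = 41.4 and W on the −x side, so W = (-41.400, 0.0000). BP is vertical with |BP| = 51.6 and P on the −y side, so P = (0.0000, -51.600). The virtual corner opposite B is at (-41.400, -51.600). Since A1 is tangent to WR there, QR ⟂ WR and the tangent condition forces QZ to be normal to ZP, with radius 6.6, so the center Q sits 6.6 in from both sides at Q = (-34.800, -45.000). Then |BQ| = |Q − B| = 56.886.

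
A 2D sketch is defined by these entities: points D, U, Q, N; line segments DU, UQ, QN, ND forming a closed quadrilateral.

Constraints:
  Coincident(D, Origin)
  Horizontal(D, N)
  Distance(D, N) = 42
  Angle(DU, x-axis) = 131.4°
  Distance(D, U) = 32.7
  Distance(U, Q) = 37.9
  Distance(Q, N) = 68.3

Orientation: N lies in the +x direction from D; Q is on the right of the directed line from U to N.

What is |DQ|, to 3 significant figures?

28.3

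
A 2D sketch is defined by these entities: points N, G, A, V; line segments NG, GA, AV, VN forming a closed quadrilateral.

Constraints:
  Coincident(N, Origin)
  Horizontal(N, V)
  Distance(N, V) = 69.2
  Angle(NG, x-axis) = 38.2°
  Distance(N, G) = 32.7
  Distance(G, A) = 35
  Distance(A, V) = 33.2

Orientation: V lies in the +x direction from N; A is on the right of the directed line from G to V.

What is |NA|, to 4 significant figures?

40.35

Checks: NG at 38.20° ✓; |GA| = 35.00 ✓; |AV| = 33.20 ✓.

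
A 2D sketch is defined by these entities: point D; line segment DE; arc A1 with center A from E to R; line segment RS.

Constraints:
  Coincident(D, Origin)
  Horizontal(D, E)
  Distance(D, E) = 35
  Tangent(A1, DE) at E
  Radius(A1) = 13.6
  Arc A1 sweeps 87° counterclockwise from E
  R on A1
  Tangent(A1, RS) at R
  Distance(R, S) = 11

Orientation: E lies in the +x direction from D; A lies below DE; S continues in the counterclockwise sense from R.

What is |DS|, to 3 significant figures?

31.7

On A1, E sits at bearing 90° from A; an 87° counterclockwise sweep puts R at bearing 177°, so R = A + 13.6·(cos 177°, sin 177°) = (21.4, -12.9). Tangency of A1 to RS means the radius AR is perpendicular to RS, so RS runs along (−sin 177°, cos 177°); with |RS| = 11.0, S = (20.8, -23.9). Then |DS| = |S − D| = 31.7.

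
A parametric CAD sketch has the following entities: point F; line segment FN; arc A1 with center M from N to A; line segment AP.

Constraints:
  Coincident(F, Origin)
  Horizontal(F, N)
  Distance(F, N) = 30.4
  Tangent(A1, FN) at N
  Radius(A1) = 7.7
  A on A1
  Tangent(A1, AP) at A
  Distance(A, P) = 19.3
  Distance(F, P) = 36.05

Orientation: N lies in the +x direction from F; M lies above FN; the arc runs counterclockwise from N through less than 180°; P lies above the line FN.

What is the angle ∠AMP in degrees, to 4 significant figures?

68.25°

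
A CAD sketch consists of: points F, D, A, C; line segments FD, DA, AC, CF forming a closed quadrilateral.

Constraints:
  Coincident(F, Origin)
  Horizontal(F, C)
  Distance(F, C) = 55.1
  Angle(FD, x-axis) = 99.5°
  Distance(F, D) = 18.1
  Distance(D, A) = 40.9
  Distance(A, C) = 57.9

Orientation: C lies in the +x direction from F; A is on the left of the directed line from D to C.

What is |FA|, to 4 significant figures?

54.25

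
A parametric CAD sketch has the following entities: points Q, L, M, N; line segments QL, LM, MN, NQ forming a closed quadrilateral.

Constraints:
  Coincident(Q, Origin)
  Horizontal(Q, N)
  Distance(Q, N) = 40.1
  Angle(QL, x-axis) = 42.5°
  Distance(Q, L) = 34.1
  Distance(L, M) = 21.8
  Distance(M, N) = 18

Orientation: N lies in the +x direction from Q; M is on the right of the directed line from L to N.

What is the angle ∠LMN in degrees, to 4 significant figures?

86.73°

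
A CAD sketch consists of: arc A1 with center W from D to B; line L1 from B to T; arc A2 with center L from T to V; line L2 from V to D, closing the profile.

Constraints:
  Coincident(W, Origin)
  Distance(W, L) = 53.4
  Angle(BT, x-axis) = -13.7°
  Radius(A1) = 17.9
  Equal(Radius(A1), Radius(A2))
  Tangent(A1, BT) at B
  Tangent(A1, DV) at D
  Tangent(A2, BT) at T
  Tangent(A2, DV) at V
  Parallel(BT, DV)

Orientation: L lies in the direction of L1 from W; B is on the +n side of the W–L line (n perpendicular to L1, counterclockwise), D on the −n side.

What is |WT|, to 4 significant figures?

56.32

The slot axis is L1's direction at -13.7°, so u = (cos -13.7°, sin -13.7°) = (0.9715, -0.2368) and n = (−sin -13.7°, cos -13.7°) = (0.2368, 0.9715). W is at the origin and L lies 53.4 along u from W, so L = 53.4·u = (51.88, -12.65). Tangency of A1 to both parallel lines with radius 17.9 puts B and D at W ± 17.9·n: B = (4.239, 17.39), D = (-4.239, -17.39). Equal radii place T and V the same way about L: T = L + 17.9·n = (56.12, 4.744), V = L − 17.9·n = (47.64, -30.04). Then |WT| = |T − W| = 56.32.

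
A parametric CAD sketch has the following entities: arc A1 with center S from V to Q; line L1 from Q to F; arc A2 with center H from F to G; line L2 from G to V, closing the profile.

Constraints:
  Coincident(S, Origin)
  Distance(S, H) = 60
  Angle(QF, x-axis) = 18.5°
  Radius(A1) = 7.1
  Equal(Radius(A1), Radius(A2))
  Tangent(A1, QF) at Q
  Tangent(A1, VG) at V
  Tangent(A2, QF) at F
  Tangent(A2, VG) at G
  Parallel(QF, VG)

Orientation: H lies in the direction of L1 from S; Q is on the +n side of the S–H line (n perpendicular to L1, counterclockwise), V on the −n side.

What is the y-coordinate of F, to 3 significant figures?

25.8

The slot axis is L1's direction at 18.5°, so u = (cos 18.5°, sin 18.5°) = (0.948, 0.317) and n = (−sin 18.5°, cos 18.5°) = (-0.317, 0.948). S is at the origin and H lies 60.0 along u from S, so H = 60.0·u = (56.9, 19.0). Tangency of A1 to both parallel lines with radius 7.1 puts Q and V at S ± 7.1·n: Q = (-2.25, 6.73), V = (2.25, -6.73). Equal radii place F and G the same way about H: F = H + 7.1·n = (54.6, 25.8), G = H − 7.1·n = (59.2, 12.3). So F.y = 25.8.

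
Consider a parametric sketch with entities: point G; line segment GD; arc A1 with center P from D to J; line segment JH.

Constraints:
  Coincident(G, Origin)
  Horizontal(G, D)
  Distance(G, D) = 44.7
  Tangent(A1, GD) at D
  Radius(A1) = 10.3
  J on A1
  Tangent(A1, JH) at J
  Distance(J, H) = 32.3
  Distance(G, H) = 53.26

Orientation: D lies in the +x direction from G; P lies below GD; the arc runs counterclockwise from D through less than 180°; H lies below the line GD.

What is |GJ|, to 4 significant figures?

35.77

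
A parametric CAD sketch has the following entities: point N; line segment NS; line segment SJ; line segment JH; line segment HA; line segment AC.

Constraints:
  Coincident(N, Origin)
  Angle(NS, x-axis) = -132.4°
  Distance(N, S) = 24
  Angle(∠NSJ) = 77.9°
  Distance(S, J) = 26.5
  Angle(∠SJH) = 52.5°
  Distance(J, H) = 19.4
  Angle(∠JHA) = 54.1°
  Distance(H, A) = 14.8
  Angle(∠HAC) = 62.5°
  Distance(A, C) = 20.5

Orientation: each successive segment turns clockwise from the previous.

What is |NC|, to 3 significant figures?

31.5

N is at the origin; NS runs at -132.4° with length 24.0, so S = (-16.2, -17.7). ∠NSJ = 77.9° gives SJ at 126° from the x-axis; with |SJ| = 26.5, J = (-31.6, 3.85). ∠SJH = 52.5° gives JH at -2.00° from the x-axis; with |JH| = 19.4, H = (-12.2, 3.17). ∠JHA = 54.1° gives HA at -128° from the x-axis; with |HA| = 14.8, A = (-21.3, -8.50). ∠HAC = 62.5° gives AC at 115° from the x-axis; with |AC| = 20.5, C = (-29.8, 10.1). Then |NC| = |C − N| = 31.5.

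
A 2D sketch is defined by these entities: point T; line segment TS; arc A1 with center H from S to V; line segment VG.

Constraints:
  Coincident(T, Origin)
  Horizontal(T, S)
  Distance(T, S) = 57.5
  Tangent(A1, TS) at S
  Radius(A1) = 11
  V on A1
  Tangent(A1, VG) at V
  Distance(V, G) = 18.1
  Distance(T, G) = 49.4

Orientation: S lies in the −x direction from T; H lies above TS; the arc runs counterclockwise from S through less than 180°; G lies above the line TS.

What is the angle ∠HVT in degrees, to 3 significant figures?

175°

T is at the origin; T and S share the same y with |TS| = 57.5 and S on the −x side, so S = (-57.5, 0.00). Since A1 is tangent to TS there, HS ⟂ TS, so H = S + (0, 11) = (-57.5, 11.0). Since HV ⟂ VG (tangency), |HG| = √(11.0² + 18.1²) = 21.2 regardless of where V sits on A1. So G lies on both circle(T, 49.4) and circle(H, 21.2); the above-TS intersection is G = (-42.2, 25.7). V is the foot of the tangent from G: V = (-46.9, 8.17).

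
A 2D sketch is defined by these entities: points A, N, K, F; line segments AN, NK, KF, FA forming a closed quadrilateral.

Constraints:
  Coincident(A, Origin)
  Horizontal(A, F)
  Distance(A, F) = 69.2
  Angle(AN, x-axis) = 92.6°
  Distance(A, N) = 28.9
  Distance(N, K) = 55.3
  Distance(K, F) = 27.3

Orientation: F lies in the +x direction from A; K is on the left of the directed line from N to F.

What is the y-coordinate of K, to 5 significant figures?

22.411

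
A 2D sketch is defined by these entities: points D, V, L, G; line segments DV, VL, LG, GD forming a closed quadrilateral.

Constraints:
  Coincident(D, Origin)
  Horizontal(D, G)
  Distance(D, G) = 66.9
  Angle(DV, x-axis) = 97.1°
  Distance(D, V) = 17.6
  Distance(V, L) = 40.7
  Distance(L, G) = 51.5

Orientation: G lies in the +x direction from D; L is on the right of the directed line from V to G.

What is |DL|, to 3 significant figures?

25.5

Checks: |VL| = 40.70 ✓; |LG| = 51.50 ✓.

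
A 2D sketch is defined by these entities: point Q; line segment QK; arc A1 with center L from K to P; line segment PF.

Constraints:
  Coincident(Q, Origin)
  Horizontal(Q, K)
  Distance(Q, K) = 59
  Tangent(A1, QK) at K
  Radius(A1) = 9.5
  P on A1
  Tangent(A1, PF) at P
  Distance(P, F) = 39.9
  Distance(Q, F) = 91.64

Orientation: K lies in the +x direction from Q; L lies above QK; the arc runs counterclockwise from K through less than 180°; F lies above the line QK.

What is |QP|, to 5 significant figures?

68.393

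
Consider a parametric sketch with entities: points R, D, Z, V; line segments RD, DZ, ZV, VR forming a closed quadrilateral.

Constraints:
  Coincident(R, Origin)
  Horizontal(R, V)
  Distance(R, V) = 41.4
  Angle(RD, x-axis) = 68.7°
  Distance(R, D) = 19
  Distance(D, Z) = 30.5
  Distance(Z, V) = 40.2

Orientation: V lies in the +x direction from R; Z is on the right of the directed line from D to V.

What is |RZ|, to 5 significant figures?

12.980

R is at the origin; RV is horizontal with |RV| = 41.4 and V in +x, so V = (41.4, 0). RD runs at 68.7° with |RD| = 19.0, so D = (6.9018, 17.702). Z is determined by |DZ| = 30.5 and |ZV| = 40.2 together: it lies at the intersection of circle(D, 30.5) and circle(V, 40.2). With |DV| = 38.775, the foot of the radical line on DV is 10.544 from D and the perpendicular offset is √(30.5² − 10.544²) = 28.619. Taking the right-of-DV solution: Z = (3.2173, -12.574).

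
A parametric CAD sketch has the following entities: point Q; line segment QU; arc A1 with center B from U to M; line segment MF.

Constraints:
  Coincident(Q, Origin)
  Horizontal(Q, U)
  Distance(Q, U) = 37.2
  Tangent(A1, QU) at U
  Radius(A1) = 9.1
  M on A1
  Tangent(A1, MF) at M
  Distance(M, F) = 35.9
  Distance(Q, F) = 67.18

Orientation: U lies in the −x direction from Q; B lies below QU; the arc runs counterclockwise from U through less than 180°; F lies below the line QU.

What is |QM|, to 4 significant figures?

46.86

Checks: |BM| = 9.100 ✓; ∠(BM, MF) = 90.00° ✓; |MF| = 35.90 ✓; |QF| = 67.18 ✓.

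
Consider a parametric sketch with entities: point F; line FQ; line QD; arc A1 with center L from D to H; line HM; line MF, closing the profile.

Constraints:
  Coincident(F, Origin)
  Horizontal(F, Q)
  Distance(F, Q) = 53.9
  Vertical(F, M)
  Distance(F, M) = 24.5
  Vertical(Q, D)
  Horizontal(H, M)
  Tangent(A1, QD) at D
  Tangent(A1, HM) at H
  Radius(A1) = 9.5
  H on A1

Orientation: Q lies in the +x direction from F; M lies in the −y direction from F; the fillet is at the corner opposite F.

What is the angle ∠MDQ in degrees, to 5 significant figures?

99.996°

The virtual corner opposite F is at (53.900, -24.500). A1 meets QD tangentially, so LD is at right angles to QD and since A1 is tangent to HM there, LH ⟂ HM, with radius 9.5, so the center L sits 9.5 in from both sides at L = (44.400, -15.000). That places the tangent points at D = (53.900, -15.000) on QD and H = (44.400, -24.500) on HM. Then cos ∠MDQ = DM·DQ / (|DM||DQ|), giving 99.996°.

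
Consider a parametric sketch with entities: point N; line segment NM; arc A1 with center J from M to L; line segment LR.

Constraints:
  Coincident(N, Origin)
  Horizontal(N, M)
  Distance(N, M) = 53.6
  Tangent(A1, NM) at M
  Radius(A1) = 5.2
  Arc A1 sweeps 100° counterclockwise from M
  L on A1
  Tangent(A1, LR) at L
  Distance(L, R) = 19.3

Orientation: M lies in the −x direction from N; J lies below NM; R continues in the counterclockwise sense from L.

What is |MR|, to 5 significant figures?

25.172

N is at the origin; N and M share the same y with |NM| = 53.6 and M on the −x side, so M = (-53.600, 0.0000). The tangent condition forces JM to be normal to NM, so J = M + (0, -5.2) = (-53.600, -5.2000). On A1, M sits at bearing 90° from J; a 100° counterclockwise sweep puts L at bearing 190°, so L = J + 5.2·(cos 190°, sin 190°) = (-58.721, -6.1030). A1 meets LR tangentially, so JL is at right angles to LR, so LR runs along (−sin 190°, cos 190°); with |LR| = 19.3, R = (-55.370, -25.110). Then |MR| = |R − M| = 25.172.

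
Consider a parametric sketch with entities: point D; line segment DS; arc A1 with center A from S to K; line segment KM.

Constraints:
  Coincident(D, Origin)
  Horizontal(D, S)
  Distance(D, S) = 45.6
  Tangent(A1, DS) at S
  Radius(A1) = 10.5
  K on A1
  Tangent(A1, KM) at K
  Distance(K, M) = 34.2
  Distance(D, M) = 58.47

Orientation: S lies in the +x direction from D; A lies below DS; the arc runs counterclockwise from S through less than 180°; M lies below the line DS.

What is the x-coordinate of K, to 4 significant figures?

35.12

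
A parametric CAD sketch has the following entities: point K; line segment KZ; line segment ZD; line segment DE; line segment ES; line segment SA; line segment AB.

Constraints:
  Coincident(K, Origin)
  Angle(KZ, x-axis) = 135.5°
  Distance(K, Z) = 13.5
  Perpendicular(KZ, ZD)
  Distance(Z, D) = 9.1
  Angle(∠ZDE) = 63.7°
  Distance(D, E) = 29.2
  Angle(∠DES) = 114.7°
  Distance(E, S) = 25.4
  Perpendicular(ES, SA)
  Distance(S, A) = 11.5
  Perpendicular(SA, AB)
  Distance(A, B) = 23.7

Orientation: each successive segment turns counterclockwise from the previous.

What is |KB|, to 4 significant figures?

5.338

K is at the origin; KZ runs at 135.5° with length 13.5, so Z = (-9.629, 9.462). KZ ⟂ ZD, so ZD runs at -134.5°; with |ZD| = 9.1, D = (-16.01, 2.972). ∠ZDE = 63.7° gives DE at -18.20° from the x-axis; with |DE| = 29.2, E = (11.73, -6.148). ∠DES = 114.7° gives ES at 47.10° from the x-axis; with |ES| = 25.4, S = (29.02, 12.46). ES is perpendicular to SA, so SA runs at 137.1°; with |SA| = 11.5, A = (20.60, 20.29). The perpendicularity gives AB at right angles to SA, so AB runs at -132.9°; with |AB| = 23.7, B = (4.465, 2.925). Then |KB| = |B − K| = 5.338.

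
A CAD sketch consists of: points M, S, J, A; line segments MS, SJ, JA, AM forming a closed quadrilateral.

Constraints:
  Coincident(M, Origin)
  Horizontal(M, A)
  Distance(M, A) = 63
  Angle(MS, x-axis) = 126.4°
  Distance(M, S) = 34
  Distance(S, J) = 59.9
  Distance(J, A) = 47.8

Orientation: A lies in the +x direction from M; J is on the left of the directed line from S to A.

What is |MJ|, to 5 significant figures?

55.921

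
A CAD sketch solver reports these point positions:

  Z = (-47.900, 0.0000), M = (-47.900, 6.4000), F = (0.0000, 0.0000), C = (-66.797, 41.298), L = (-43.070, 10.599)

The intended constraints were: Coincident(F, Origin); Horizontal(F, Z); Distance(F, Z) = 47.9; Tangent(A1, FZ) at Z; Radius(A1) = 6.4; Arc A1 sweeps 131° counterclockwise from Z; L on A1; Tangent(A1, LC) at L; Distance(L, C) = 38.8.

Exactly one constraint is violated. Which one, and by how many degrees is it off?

Tangent(A1, LC) at L — off by 3.30°.

F = (0.00, 0.00) ✓; F.y = 0.00, Z.y = 0.00 ✓; |FZ| = 47.90 ✓; ∠(MZ, ZF) = 90.00° ✓; |MZ| = 6.400 ✓; bearing(M→L) − bearing(M→Z) = 131.0° ✓; |ML| = 6.400 ✓; ∠(ML, LC) = 93.30° ✗; |LC| = 38.80 ✓.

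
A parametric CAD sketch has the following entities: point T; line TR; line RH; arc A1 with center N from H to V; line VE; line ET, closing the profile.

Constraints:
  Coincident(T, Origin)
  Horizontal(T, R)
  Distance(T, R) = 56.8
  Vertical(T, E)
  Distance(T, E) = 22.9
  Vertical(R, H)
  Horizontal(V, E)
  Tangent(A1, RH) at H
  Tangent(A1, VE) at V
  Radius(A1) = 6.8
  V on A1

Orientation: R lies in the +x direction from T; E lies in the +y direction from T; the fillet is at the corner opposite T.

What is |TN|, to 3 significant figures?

52.5

TE is vertical with |TE| = 22.9 and E on the +y side, so E = (0.00, 22.9). The virtual corner opposite T is at (56.8, 22.9). Since A1 is tangent to RH there, NH ⟂ RH and since A1 is tangent to VE there, NV ⟂ VE, with radius 6.8, so the center N sits 6.8 in from both sides at N = (50.0, 16.1). Then |TN| = |N − T| = 52.5.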